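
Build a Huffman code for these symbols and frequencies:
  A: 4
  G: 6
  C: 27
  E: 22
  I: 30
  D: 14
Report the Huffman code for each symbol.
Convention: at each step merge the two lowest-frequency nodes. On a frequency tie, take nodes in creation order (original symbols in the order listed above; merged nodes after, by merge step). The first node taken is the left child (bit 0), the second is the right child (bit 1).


Huffman tree construction:
Step 1: Merge A(4) + G(6) = 10
Step 2: Merge (A+G)(10) + D(14) = 24
Step 3: Merge E(22) + ((A+G)+D)(24) = 46
Step 4: Merge C(27) + I(30) = 57
Step 5: Merge (E+((A+G)+D))(46) + (C+I)(57) = 103
Read each symbol's code off the tree from the root (left child = 0, right child = 1).

Codes:
  A: 0100 (length 4)
  G: 0101 (length 4)
  C: 10 (length 2)
  E: 00 (length 2)
  I: 11 (length 2)
  D: 011 (length 3)
Average code length: 240/103 = 2.3301 bits/symbol


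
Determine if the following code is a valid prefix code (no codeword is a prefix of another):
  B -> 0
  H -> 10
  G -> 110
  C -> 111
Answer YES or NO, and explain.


Checking each pair (does one codeword prefix another?):
  B='0' vs H='10': no prefix
  B='0' vs G='110': no prefix
  B='0' vs C='111': no prefix
  H='10' vs B='0': no prefix
  H='10' vs G='110': no prefix
  H='10' vs C='111': no prefix
  G='110' vs B='0': no prefix
  G='110' vs H='10': no prefix
  G='110' vs C='111': no prefix
  C='111' vs B='0': no prefix
  C='111' vs H='10': no prefix
  C='111' vs G='110': no prefix
No violation found over all pairs.

YES -- this is a valid prefix code. No codeword is a prefix of any other codeword.


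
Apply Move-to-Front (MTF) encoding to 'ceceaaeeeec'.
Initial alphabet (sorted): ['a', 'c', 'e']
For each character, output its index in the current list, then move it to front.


MTF encoding:
'c': index 1 in ['a', 'c', 'e'] -> ['c', 'a', 'e']
'e': index 2 in ['c', 'a', 'e'] -> ['e', 'c', 'a']
'c': index 1 in ['e', 'c', 'a'] -> ['c', 'e', 'a']
'e': index 1 in ['c', 'e', 'a'] -> ['e', 'c', 'a']
'a': index 2 in ['e', 'c', 'a'] -> ['a', 'e', 'c']
'a': index 0 in ['a', 'e', 'c'] -> ['a', 'e', 'c']
'e': index 1 in ['a', 'e', 'c'] -> ['e', 'a', 'c']
'e': index 0 in ['e', 'a', 'c'] -> ['e', 'a', 'c']
'e': index 0 in ['e', 'a', 'c'] -> ['e', 'a', 'c']
'e': index 0 in ['e', 'a', 'c'] -> ['e', 'a', 'c']
'c': index 2 in ['e', 'a', 'c'] -> ['c', 'e', 'a']


Output: [1, 2, 1, 1, 2, 0, 1, 0, 0, 0, 2]


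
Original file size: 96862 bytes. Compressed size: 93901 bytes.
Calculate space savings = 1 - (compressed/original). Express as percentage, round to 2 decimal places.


ratio = compressed/original = 93901/96862 = 0.969431
savings = 1 - ratio = 1 - 0.969431 = 0.030569
as a percentage: 0.030569 * 100 = 3.06%

Space savings = 1 - 93901/96862 = 3.06%


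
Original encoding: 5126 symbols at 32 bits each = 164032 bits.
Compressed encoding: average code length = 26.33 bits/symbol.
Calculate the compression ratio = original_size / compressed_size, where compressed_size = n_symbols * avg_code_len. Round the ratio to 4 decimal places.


original_size = n_symbols * orig_bits = 5126 * 32 = 164032 bits
compressed_size = n_symbols * avg_code_len = 5126 * 26.33 = 134967.58 bits
ratio = original_size / compressed_size = 164032 / 134967.58 = 1.2153

Compression ratio = 1.2153


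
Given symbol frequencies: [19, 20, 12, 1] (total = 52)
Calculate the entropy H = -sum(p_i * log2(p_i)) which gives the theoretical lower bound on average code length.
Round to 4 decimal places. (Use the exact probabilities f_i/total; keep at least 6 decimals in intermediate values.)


Per-symbol terms -p_i * log2(p_i) with p_i = f_i/52:
  p = 19/52 = 0.365385: log2(p) = -1.452512, -p*log2(p) = 0.530726
  p = 20/52 = 0.384615: log2(p) = -1.378512, -p*log2(p) = 0.530197
  p = 12/52 = 0.230769: log2(p) = -2.115477, -p*log2(p) = 0.488187
  p = 1/52 = 0.019231: log2(p) = -5.700440, -p*log2(p) = 0.109624
H = 0.530726 + 0.530197 + 0.488187 + 0.109624 = 1.658734

H = 1.6587 bits/symbol


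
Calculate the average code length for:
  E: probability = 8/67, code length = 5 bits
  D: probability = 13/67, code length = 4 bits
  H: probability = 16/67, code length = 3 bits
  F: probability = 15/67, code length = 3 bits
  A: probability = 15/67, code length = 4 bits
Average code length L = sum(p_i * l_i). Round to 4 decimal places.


Weighted contributions p_i * l_i:
  E: (8/67) * 5 = 40/67
  D: (13/67) * 4 = 52/67
  H: (16/67) * 3 = 48/67
  F: (15/67) * 3 = 45/67
  A: (15/67) * 4 = 60/67
Sum = (40 + 52 + 48 + 45 + 60)/67 = 245/67

L = 245/67 = 3.6567 bits/symbol


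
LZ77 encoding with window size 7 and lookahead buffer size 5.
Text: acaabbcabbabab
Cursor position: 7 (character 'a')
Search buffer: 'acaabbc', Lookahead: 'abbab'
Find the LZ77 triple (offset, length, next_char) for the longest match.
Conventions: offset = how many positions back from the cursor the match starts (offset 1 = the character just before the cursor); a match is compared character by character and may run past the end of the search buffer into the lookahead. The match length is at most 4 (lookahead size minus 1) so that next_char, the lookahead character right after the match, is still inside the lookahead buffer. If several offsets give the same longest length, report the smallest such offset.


Try each offset into the search buffer:
  offset=1 (pos 6, char 'c'): match length 0
  offset=2 (pos 5, char 'b'): match length 0
  offset=3 (pos 4, char 'b'): match length 0
  offset=4 (pos 3, char 'a'): match length 3
  offset=5 (pos 2, char 'a'): match length 1
  offset=6 (pos 1, char 'c'): match length 0
  offset=7 (pos 0, char 'a'): match length 1
Longest match has length 3 at offset 4.
next_char = character at position 7 + 3 = 10 -> 'a'

Best match: offset=4, length=3 (matching 'abb' starting at position 3)
LZ77 triple: (4, 3, 'a')


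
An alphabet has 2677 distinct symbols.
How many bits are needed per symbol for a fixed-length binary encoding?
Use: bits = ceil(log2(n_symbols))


log2(2677) = 11.3864
Bracket: 2^11 = 2048 < 2677 <= 2^12 = 4096
So ceil(log2(2677)) = 12

bits = ceil(log2(2677)) = ceil(11.3864) = 12 bits


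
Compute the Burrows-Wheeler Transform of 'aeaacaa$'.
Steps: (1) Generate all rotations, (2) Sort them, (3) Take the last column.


Rotations (sorted):
  0: $aeaacaa -> last char: a
  1: a$aeaaca -> last char: a
  2: aa$aeaac -> last char: c
  3: aacaa$ae -> last char: e
  4: acaa$aea -> last char: a
  5: aeaacaa$ -> last char: $
  6: caa$aeaa -> last char: a
  7: eaacaa$a -> last char: a


BWT = aacea$aa


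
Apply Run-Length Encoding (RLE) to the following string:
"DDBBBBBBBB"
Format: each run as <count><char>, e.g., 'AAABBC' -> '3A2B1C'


Scanning runs left to right:
  i=0: run of 'D' x 2 -> '2D'
  i=2: run of 'B' x 8 -> '8B'

RLE = 2D8B


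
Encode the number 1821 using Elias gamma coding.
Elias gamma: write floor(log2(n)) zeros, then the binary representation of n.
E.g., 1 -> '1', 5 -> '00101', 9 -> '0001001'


num_bits = floor(log2(1821)) + 1 = 11
leading_zeros = num_bits - 1 = 10
binary(1821) = 11100011101

Elias gamma(1821) = '0000000000' + '11100011101' = 000000000011100011101 (21 bits)


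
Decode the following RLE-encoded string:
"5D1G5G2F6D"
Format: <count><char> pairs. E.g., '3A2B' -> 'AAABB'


Expanding each <count><char> pair:
  5D -> 'DDDDD'
  1G -> 'G'
  5G -> 'GGGGG'
  2F -> 'FF'
  6D -> 'DDDDDD'

Decoded = DDDDDGGGGGGFFDDDDDD


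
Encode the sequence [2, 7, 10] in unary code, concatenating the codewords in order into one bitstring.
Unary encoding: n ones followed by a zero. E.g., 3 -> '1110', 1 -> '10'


Encode each number as n ones followed by a terminating 0:
  2 -> 110 (3 bits)
  7 -> 11111110 (8 bits)
  10 -> 11111111110 (11 bits)
Total length = 3 + 8 + 11 = 22 bits.

Unary([2, 7, 10]) = 1101111111011111111110 (22 bits)


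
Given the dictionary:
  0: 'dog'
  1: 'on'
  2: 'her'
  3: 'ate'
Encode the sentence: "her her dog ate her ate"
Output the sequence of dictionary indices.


Look up each word in the dictionary:
  'her' -> 2
  'her' -> 2
  'dog' -> 0
  'ate' -> 3
  'her' -> 2
  'ate' -> 3

Encoded: [2, 2, 0, 3, 2, 3]


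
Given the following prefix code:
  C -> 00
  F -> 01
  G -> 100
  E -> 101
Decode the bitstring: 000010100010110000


Decoding step by step:
Bits 00 -> C
Bits 00 -> C
Bits 101 -> E
Bits 00 -> C
Bits 01 -> F
Bits 01 -> F
Bits 100 -> G
Bits 00 -> C


Decoded message: CCECFFGC


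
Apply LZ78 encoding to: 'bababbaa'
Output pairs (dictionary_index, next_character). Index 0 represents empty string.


LZ78 encoding steps:
Dictionary: {0: ''}
Step 1: w='' (idx 0), next='b' -> output (0, 'b'), add 'b' as idx 1
Step 2: w='' (idx 0), next='a' -> output (0, 'a'), add 'a' as idx 2
Step 3: w='b' (idx 1), next='a' -> output (1, 'a'), add 'ba' as idx 3
Step 4: w='b' (idx 1), next='b' -> output (1, 'b'), add 'bb' as idx 4
Step 5: w='a' (idx 2), next='a' -> output (2, 'a'), add 'aa' as idx 5


Encoded: [(0, 'b'), (0, 'a'), (1, 'a'), (1, 'b'), (2, 'a')]


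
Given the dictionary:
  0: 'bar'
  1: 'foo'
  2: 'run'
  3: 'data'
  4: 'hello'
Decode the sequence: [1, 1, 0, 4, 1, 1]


Look up each index in the dictionary:
  1 -> 'foo'
  1 -> 'foo'
  0 -> 'bar'
  4 -> 'hello'
  1 -> 'foo'
  1 -> 'foo'

Decoded: "foo foo bar hello foo foo"


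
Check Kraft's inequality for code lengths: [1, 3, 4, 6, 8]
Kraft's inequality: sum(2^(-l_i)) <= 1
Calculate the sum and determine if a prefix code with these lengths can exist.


Sum = 2^(-1) + 2^(-3) + 2^(-4) + 2^(-6) + 2^(-8)
    = 0.5 + 0.125 + 0.0625 + 0.015625 + 0.00390625
    = 181/256 = 0.70703125
Since 0.70703125 <= 1, Kraft's inequality IS satisfied.
A prefix code with these lengths CAN exist.

Kraft sum = 0.70703125. Satisfied.


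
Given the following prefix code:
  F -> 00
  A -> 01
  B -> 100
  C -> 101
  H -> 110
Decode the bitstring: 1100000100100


Decoding step by step:
Bits 110 -> H
Bits 00 -> F
Bits 00 -> F
Bits 100 -> B
Bits 100 -> B


Decoded message: HFFBB


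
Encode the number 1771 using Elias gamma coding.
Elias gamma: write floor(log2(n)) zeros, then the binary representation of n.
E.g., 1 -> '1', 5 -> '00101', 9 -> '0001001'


num_bits = floor(log2(1771)) + 1 = 11
leading_zeros = num_bits - 1 = 10
binary(1771) = 11011101011

Elias gamma(1771) = '0000000000' + '11011101011' = 000000000011011101011 (21 bits)


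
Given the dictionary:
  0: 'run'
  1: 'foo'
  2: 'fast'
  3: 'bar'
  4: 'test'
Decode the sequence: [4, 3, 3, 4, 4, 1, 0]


Look up each index in the dictionary:
  4 -> 'test'
  3 -> 'bar'
  3 -> 'bar'
  4 -> 'test'
  4 -> 'test'
  1 -> 'foo'
  0 -> 'run'

Decoded: "test bar bar test test foo run"


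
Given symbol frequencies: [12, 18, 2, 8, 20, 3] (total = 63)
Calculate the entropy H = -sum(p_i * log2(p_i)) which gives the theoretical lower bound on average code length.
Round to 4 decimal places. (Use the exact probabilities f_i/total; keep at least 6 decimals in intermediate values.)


Per-symbol terms -p_i * log2(p_i) with p_i = f_i/63:
  p = 12/63 = 0.190476: log2(p) = -2.392317, -p*log2(p) = 0.455680
  p = 18/63 = 0.285714: log2(p) = -1.807355, -p*log2(p) = 0.516387
  p = 2/63 = 0.031746: log2(p) = -4.977280, -p*log2(p) = 0.158009
  p = 8/63 = 0.126984: log2(p) = -2.977280, -p*log2(p) = 0.378067
  p = 20/63 = 0.317460: log2(p) = -1.655352, -p*log2(p) = 0.525509
  p = 3/63 = 0.047619: log2(p) = -4.392317, -p*log2(p) = 0.209158
H = 0.455680 + 0.516387 + 0.158009 + 0.378067 + 0.525509 + 0.209158 = 2.242810

H = 2.2428 bits/symbol


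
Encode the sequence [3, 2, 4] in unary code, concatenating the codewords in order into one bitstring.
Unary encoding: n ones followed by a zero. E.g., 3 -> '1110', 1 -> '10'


Encode each number as n ones followed by a terminating 0:
  3 -> 1110 (4 bits)
  2 -> 110 (3 bits)
  4 -> 11110 (5 bits)
Total length = 4 + 3 + 5 = 12 bits.

Unary([3, 2, 4]) = 111011011110 (12 bits)


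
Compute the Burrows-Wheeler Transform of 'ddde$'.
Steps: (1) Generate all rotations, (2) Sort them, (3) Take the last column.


Rotations (sorted):
  0: $ddde -> last char: e
  1: ddde$ -> last char: $
  2: dde$d -> last char: d
  3: de$dd -> last char: d
  4: e$ddd -> last char: d


BWT = e$ddd


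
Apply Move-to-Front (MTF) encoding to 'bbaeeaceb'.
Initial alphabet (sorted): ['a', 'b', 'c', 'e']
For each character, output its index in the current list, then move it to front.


MTF encoding:
'b': index 1 in ['a', 'b', 'c', 'e'] -> ['b', 'a', 'c', 'e']
'b': index 0 in ['b', 'a', 'c', 'e'] -> ['b', 'a', 'c', 'e']
'a': index 1 in ['b', 'a', 'c', 'e'] -> ['a', 'b', 'c', 'e']
'e': index 3 in ['a', 'b', 'c', 'e'] -> ['e', 'a', 'b', 'c']
'e': index 0 in ['e', 'a', 'b', 'c'] -> ['e', 'a', 'b', 'c']
'a': index 1 in ['e', 'a', 'b', 'c'] -> ['a', 'e', 'b', 'c']
'c': index 3 in ['a', 'e', 'b', 'c'] -> ['c', 'a', 'e', 'b']
'e': index 2 in ['c', 'a', 'e', 'b'] -> ['e', 'c', 'a', 'b']
'b': index 3 in ['e', 'c', 'a', 'b'] -> ['b', 'e', 'c', 'a']


Output: [1, 0, 1, 3, 0, 1, 3, 2, 3]


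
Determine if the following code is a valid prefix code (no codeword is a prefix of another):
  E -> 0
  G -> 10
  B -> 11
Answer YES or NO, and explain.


Checking each pair (does one codeword prefix another?):
  E='0' vs G='10': no prefix
  E='0' vs B='11': no prefix
  G='10' vs E='0': no prefix
  G='10' vs B='11': no prefix
  B='11' vs E='0': no prefix
  B='11' vs G='10': no prefix
No violation found over all pairs.

YES -- this is a valid prefix code. No codeword is a prefix of any other codeword.


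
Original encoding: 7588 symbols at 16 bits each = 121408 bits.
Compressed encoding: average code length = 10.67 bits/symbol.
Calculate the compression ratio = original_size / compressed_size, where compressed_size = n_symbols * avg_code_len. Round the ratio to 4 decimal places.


original_size = n_symbols * orig_bits = 7588 * 16 = 121408 bits
compressed_size = n_symbols * avg_code_len = 7588 * 10.67 = 80963.96 bits
ratio = original_size / compressed_size = 121408 / 80963.96 = 1.4995

Compression ratio = 1.4995


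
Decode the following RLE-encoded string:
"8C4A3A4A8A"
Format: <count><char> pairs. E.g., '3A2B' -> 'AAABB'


Expanding each <count><char> pair:
  8C -> 'CCCCCCCC'
  4A -> 'AAAA'
  3A -> 'AAA'
  4A -> 'AAAA'
  8A -> 'AAAAAAAA'

Decoded = CCCCCCCCAAAAAAAAAAAAAAAAAAA


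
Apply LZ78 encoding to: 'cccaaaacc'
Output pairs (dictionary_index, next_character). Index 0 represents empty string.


LZ78 encoding steps:
Dictionary: {0: ''}
Step 1: w='' (idx 0), next='c' -> output (0, 'c'), add 'c' as idx 1
Step 2: w='c' (idx 1), next='c' -> output (1, 'c'), add 'cc' as idx 2
Step 3: w='' (idx 0), next='a' -> output (0, 'a'), add 'a' as idx 3
Step 4: w='a' (idx 3), next='a' -> output (3, 'a'), add 'aa' as idx 4
Step 5: w='a' (idx 3), next='c' -> output (3, 'c'), add 'ac' as idx 5
Step 6: w='c' (idx 1), end of input -> output (1, '')


Encoded: [(0, 'c'), (1, 'c'), (0, 'a'), (3, 'a'), (3, 'c'), (1, '')]


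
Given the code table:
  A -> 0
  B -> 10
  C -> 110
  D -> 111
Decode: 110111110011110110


Decoding:
110 -> C
111 -> D
110 -> C
0 -> A
111 -> D
10 -> B
110 -> C


Result: CDCADBC


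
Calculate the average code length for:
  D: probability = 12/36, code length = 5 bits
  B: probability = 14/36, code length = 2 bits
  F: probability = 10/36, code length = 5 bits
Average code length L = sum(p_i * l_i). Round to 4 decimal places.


Weighted contributions p_i * l_i:
  D: (12/36) * 5 = 60/36
  B: (14/36) * 2 = 28/36
  F: (10/36) * 5 = 50/36
Sum = (60 + 28 + 50)/36 = 138/36

L = 138/36 = 3.8333 bits/symbol


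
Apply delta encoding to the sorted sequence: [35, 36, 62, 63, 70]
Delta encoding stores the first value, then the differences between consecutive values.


First value: 35
Deltas:
  36 - 35 = 1
  62 - 36 = 26
  63 - 62 = 1
  70 - 63 = 7


Delta encoded: [35, 1, 26, 1, 7]


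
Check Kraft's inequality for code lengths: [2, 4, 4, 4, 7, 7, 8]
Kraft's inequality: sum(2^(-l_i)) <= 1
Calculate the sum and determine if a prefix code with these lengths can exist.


Sum = 2^(-2) + 2^(-4) + 2^(-4) + 2^(-4) + 2^(-7) + 2^(-7) + 2^(-8)
    = 0.25 + 0.0625 + 0.0625 + 0.0625 + 0.0078125 + 0.0078125 + 0.00390625
    = 117/256 = 0.45703125
Since 0.45703125 <= 1, Kraft's inequality IS satisfied.
A prefix code with these lengths CAN exist.

Kraft sum = 0.45703125. Satisfied.


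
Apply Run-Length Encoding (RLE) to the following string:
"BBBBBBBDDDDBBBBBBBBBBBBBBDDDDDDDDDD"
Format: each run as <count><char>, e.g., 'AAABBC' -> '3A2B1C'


Scanning runs left to right:
  i=0: run of 'B' x 7 -> '7B'
  i=7: run of 'D' x 4 -> '4D'
  i=11: run of 'B' x 14 -> '14B'
  i=25: run of 'D' x 10 -> '10D'

RLE = 7B4D14B10D


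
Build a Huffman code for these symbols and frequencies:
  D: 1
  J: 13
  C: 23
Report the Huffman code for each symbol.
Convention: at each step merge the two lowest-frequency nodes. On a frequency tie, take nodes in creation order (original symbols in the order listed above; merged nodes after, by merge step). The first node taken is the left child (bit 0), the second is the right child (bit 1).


Huffman tree construction:
Step 1: Merge D(1) + J(13) = 14
Step 2: Merge (D+J)(14) + C(23) = 37
Read each symbol's code off the tree from the root (left child = 0, right child = 1).

Codes:
  D: 00 (length 2)
  J: 01 (length 2)
  C: 1 (length 1)
Average code length: 51/37 = 1.3784 bits/symbol


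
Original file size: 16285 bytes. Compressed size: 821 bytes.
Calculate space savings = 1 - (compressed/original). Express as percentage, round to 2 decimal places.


ratio = compressed/original = 821/16285 = 0.050414
savings = 1 - ratio = 1 - 0.050414 = 0.949586
as a percentage: 0.949586 * 100 = 94.96%

Space savings = 1 - 821/16285 = 94.96%


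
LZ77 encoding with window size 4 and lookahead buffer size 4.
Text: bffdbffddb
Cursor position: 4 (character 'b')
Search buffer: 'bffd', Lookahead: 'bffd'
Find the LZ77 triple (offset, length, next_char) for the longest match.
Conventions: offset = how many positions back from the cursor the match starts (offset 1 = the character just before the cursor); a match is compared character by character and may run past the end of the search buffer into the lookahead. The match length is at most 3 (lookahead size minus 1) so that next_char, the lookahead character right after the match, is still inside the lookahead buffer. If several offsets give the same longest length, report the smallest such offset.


Try each offset into the search buffer:
  offset=1 (pos 3, char 'd'): match length 0
  offset=2 (pos 2, char 'f'): match length 0
  offset=3 (pos 1, char 'f'): match length 0
  offset=4 (pos 0, char 'b'): match length 3
Longest match has length 3 at offset 4.
next_char = character at position 4 + 3 = 7 -> 'd'

Best match: offset=4, length=3 (matching 'bff' starting at position 0)
LZ77 triple: (4, 3, 'd')


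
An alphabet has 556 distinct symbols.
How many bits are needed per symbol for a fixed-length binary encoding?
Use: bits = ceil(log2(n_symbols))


log2(556) = 9.1189
Bracket: 2^9 = 512 < 556 <= 2^10 = 1024
So ceil(log2(556)) = 10

bits = ceil(log2(556)) = ceil(9.1189) = 10 bits


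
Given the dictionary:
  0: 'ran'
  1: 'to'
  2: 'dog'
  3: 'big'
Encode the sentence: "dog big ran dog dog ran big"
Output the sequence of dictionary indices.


Look up each word in the dictionary:
  'dog' -> 2
  'big' -> 3
  'ran' -> 0
  'dog' -> 2
  'dog' -> 2
  'ran' -> 0
  'big' -> 3

Encoded: [2, 3, 0, 2, 2, 0, 3]


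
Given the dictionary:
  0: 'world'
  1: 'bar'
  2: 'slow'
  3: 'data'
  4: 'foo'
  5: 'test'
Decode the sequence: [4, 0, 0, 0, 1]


Look up each index in the dictionary:
  4 -> 'foo'
  0 -> 'world'
  0 -> 'world'
  0 -> 'world'
  1 -> 'bar'

Decoded: "foo world world world bar"


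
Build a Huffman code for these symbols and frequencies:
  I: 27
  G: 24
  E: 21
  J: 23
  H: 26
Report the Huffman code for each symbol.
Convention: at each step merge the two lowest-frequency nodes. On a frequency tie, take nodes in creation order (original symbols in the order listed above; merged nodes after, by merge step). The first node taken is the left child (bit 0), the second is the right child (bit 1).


Huffman tree construction:
Step 1: Merge E(21) + J(23) = 44
Step 2: Merge G(24) + H(26) = 50
Step 3: Merge I(27) + (E+J)(44) = 71
Step 4: Merge (G+H)(50) + (I+(E+J))(71) = 121
Read each symbol's code off the tree from the root (left child = 0, right child = 1).

Codes:
  I: 10 (length 2)
  G: 00 (length 2)
  E: 110 (length 3)
  J: 111 (length 3)
  H: 01 (length 2)
Average code length: 286/121 = 2.3636 bits/symbol


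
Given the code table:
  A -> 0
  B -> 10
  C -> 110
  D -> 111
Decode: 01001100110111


Decoding:
0 -> A
10 -> B
0 -> A
110 -> C
0 -> A
110 -> C
111 -> D


Result: ABACACD


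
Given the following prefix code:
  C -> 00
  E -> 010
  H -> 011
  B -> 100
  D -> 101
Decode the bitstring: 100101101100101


Decoding step by step:
Bits 100 -> B
Bits 101 -> D
Bits 101 -> D
Bits 100 -> B
Bits 101 -> D


Decoded message: BDDBD


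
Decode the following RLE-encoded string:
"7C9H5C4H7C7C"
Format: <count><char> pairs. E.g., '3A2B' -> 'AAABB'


Expanding each <count><char> pair:
  7C -> 'CCCCCCC'
  9H -> 'HHHHHHHHH'
  5C -> 'CCCCC'
  4H -> 'HHHH'
  7C -> 'CCCCCCC'
  7C -> 'CCCCCCC'

Decoded = CCCCCCCHHHHHHHHHCCCCCHHHHCCCCCCCCCCCCCC


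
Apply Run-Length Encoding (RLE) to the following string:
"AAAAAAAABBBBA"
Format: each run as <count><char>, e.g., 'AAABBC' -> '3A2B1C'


Scanning runs left to right:
  i=0: run of 'A' x 8 -> '8A'
  i=8: run of 'B' x 4 -> '4B'
  i=12: run of 'A' x 1 -> '1A'

RLE = 8A4B1A


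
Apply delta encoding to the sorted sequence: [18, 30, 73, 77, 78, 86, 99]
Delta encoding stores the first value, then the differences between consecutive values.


First value: 18
Deltas:
  30 - 18 = 12
  73 - 30 = 43
  77 - 73 = 4
  78 - 77 = 1
  86 - 78 = 8
  99 - 86 = 13


Delta encoded: [18, 12, 43, 4, 1, 8, 13]


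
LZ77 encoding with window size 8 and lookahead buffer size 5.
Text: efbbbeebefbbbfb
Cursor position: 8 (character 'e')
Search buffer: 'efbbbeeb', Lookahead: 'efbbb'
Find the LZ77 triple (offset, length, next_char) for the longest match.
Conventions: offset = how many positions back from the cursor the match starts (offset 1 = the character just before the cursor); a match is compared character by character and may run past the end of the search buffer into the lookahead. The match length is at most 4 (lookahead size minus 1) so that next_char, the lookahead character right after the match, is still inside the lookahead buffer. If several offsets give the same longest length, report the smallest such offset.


Try each offset into the search buffer:
  offset=1 (pos 7, char 'b'): match length 0
  offset=2 (pos 6, char 'e'): match length 1
  offset=3 (pos 5, char 'e'): match length 1
  offset=4 (pos 4, char 'b'): match length 0
  offset=5 (pos 3, char 'b'): match length 0
  offset=6 (pos 2, char 'b'): match length 0
  offset=7 (pos 1, char 'f'): match length 0
  offset=8 (pos 0, char 'e'): match length 4
Longest match has length 4 at offset 8.
next_char = character at position 8 + 4 = 12 -> 'b'

Best match: offset=8, length=4 (matching 'efbb' starting at position 0)
LZ77 triple: (8, 4, 'b')


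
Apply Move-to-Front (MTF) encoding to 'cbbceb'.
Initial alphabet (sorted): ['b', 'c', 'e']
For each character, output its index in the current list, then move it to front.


MTF encoding:
'c': index 1 in ['b', 'c', 'e'] -> ['c', 'b', 'e']
'b': index 1 in ['c', 'b', 'e'] -> ['b', 'c', 'e']
'b': index 0 in ['b', 'c', 'e'] -> ['b', 'c', 'e']
'c': index 1 in ['b', 'c', 'e'] -> ['c', 'b', 'e']
'e': index 2 in ['c', 'b', 'e'] -> ['e', 'c', 'b']
'b': index 2 in ['e', 'c', 'b'] -> ['b', 'e', 'c']


Output: [1, 1, 0, 1, 2, 2]


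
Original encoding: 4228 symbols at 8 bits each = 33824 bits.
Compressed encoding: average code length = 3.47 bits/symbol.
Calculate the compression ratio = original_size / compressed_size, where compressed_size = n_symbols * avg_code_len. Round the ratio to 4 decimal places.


original_size = n_symbols * orig_bits = 4228 * 8 = 33824 bits
compressed_size = n_symbols * avg_code_len = 4228 * 3.47 = 14671.16 bits
ratio = original_size / compressed_size = 33824 / 14671.16 = 2.3055

Compression ratio = 2.3055


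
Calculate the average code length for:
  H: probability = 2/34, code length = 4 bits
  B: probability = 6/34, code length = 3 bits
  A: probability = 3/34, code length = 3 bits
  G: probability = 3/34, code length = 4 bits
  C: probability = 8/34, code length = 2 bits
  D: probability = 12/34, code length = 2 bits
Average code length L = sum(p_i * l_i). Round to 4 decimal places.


Weighted contributions p_i * l_i:
  H: (2/34) * 4 = 8/34
  B: (6/34) * 3 = 18/34
  A: (3/34) * 3 = 9/34
  G: (3/34) * 4 = 12/34
  C: (8/34) * 2 = 16/34
  D: (12/34) * 2 = 24/34
Sum = (8 + 18 + 9 + 12 + 16 + 24)/34 = 87/34

L = 87/34 = 2.5588 bits/symbol


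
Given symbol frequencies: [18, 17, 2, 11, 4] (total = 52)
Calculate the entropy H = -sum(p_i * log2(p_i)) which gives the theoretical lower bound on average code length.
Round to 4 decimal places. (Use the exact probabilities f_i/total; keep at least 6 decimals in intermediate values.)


Per-symbol terms -p_i * log2(p_i) with p_i = f_i/52:
  p = 18/52 = 0.346154: log2(p) = -1.530515, -p*log2(p) = 0.529794
  p = 17/52 = 0.326923: log2(p) = -1.612977, -p*log2(p) = 0.527319
  p = 2/52 = 0.038462: log2(p) = -4.700440, -p*log2(p) = 0.180786
  p = 11/52 = 0.211538: log2(p) = -2.241008, -p*log2(p) = 0.474059
  p = 4/52 = 0.076923: log2(p) = -3.700440, -p*log2(p) = 0.284649
H = 0.529794 + 0.527319 + 0.180786 + 0.474059 + 0.284649 = 1.996607

H = 1.9966 bits/symbol


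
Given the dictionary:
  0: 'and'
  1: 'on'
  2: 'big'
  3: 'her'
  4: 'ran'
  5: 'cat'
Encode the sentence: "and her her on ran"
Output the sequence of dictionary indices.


Look up each word in the dictionary:
  'and' -> 0
  'her' -> 3
  'her' -> 3
  'on' -> 1
  'ran' -> 4

Encoded: [0, 3, 3, 1, 4]


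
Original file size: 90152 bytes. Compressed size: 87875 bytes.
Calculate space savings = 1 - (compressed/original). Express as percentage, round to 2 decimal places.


ratio = compressed/original = 87875/90152 = 0.974743
savings = 1 - ratio = 1 - 0.974743 = 0.025257
as a percentage: 0.025257 * 100 = 2.53%

Space savings = 1 - 87875/90152 = 2.53%


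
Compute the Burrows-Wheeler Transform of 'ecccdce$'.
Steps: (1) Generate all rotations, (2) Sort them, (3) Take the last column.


Rotations (sorted):
  0: $ecccdce -> last char: e
  1: cccdce$e -> last char: e
  2: ccdce$ec -> last char: c
  3: cdce$ecc -> last char: c
  4: ce$ecccd -> last char: d
  5: dce$eccc -> last char: c
  6: e$ecccdc -> last char: c
  7: ecccdce$ -> last char: $


BWT = eeccdcc$


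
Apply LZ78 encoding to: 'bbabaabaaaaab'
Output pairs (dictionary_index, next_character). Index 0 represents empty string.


LZ78 encoding steps:
Dictionary: {0: ''}
Step 1: w='' (idx 0), next='b' -> output (0, 'b'), add 'b' as idx 1
Step 2: w='b' (idx 1), next='a' -> output (1, 'a'), add 'ba' as idx 2
Step 3: w='ba' (idx 2), next='a' -> output (2, 'a'), add 'baa' as idx 3
Step 4: w='baa' (idx 3), next='a' -> output (3, 'a'), add 'baaa' as idx 4
Step 5: w='' (idx 0), next='a' -> output (0, 'a'), add 'a' as idx 5
Step 6: w='a' (idx 5), next='b' -> output (5, 'b'), add 'ab' as idx 6


Encoded: [(0, 'b'), (1, 'a'), (2, 'a'), (3, 'a'), (0, 'a'), (5, 'b')]


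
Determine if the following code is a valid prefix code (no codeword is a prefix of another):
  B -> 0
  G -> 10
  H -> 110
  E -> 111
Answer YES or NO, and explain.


Checking each pair (does one codeword prefix another?):
  B='0' vs G='10': no prefix
  B='0' vs H='110': no prefix
  B='0' vs E='111': no prefix
  G='10' vs B='0': no prefix
  G='10' vs H='110': no prefix
  G='10' vs E='111': no prefix
  H='110' vs B='0': no prefix
  H='110' vs G='10': no prefix
  H='110' vs E='111': no prefix
  E='111' vs B='0': no prefix
  E='111' vs G='10': no prefix
  E='111' vs H='110': no prefix
No violation found over all pairs.

YES -- this is a valid prefix code. No codeword is a prefix of any other codeword.


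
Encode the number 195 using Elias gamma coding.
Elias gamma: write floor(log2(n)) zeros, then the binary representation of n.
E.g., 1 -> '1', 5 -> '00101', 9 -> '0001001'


num_bits = floor(log2(195)) + 1 = 8
leading_zeros = num_bits - 1 = 7
binary(195) = 11000011

Elias gamma(195) = '0000000' + '11000011' = 000000011000011 (15 bits)


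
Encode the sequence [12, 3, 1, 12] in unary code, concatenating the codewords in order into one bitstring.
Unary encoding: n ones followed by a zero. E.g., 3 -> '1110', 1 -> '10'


Encode each number as n ones followed by a terminating 0:
  12 -> 1111111111110 (13 bits)
  3 -> 1110 (4 bits)
  1 -> 10 (2 bits)
  12 -> 1111111111110 (13 bits)
Total length = 13 + 4 + 2 + 13 = 32 bits.

Unary([12, 3, 1, 12]) = 11111111111101110101111111111110 (32 bits)


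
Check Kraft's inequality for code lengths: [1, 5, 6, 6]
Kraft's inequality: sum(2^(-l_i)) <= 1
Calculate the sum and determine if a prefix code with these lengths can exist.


Sum = 2^(-1) + 2^(-5) + 2^(-6) + 2^(-6)
    = 0.5 + 0.03125 + 0.015625 + 0.015625
    = 36/64 = 0.5625
Since 0.5625 <= 1, Kraft's inequality IS satisfied.
A prefix code with these lengths CAN exist.

Kraft sum = 0.5625. Satisfied.


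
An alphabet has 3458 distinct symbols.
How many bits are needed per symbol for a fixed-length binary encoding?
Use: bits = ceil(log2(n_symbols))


log2(3458) = 11.7557
Bracket: 2^11 = 2048 < 3458 <= 2^12 = 4096
So ceil(log2(3458)) = 12

bits = ceil(log2(3458)) = ceil(11.7557) = 12 bits


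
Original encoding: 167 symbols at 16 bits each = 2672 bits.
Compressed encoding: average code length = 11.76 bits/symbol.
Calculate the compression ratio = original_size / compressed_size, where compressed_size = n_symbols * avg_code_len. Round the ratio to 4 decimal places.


original_size = n_symbols * orig_bits = 167 * 16 = 2672 bits
compressed_size = n_symbols * avg_code_len = 167 * 11.76 = 1963.92 bits
ratio = original_size / compressed_size = 2672 / 1963.92 = 1.3605

Compression ratio = 1.3605


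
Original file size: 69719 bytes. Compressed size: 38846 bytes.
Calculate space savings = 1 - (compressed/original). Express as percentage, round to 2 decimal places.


ratio = compressed/original = 38846/69719 = 0.55718
savings = 1 - ratio = 1 - 0.55718 = 0.44282
as a percentage: 0.44282 * 100 = 44.28%

Space savings = 1 - 38846/69719 = 44.28%


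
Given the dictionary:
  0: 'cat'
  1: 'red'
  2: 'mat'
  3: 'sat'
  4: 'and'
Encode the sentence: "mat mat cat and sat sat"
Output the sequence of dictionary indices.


Look up each word in the dictionary:
  'mat' -> 2
  'mat' -> 2
  'cat' -> 0
  'and' -> 4
  'sat' -> 3
  'sat' -> 3

Encoded: [2, 2, 0, 4, 3, 3]


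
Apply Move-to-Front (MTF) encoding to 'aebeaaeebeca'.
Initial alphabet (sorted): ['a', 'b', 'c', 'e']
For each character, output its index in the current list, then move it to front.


MTF encoding:
'a': index 0 in ['a', 'b', 'c', 'e'] -> ['a', 'b', 'c', 'e']
'e': index 3 in ['a', 'b', 'c', 'e'] -> ['e', 'a', 'b', 'c']
'b': index 2 in ['e', 'a', 'b', 'c'] -> ['b', 'e', 'a', 'c']
'e': index 1 in ['b', 'e', 'a', 'c'] -> ['e', 'b', 'a', 'c']
'a': index 2 in ['e', 'b', 'a', 'c'] -> ['a', 'e', 'b', 'c']
'a': index 0 in ['a', 'e', 'b', 'c'] -> ['a', 'e', 'b', 'c']
'e': index 1 in ['a', 'e', 'b', 'c'] -> ['e', 'a', 'b', 'c']
'e': index 0 in ['e', 'a', 'b', 'c'] -> ['e', 'a', 'b', 'c']
'b': index 2 in ['e', 'a', 'b', 'c'] -> ['b', 'e', 'a', 'c']
'e': index 1 in ['b', 'e', 'a', 'c'] -> ['e', 'b', 'a', 'c']
'c': index 3 in ['e', 'b', 'a', 'c'] -> ['c', 'e', 'b', 'a']
'a': index 3 in ['c', 'e', 'b', 'a'] -> ['a', 'c', 'e', 'b']


Output: [0, 3, 2, 1, 2, 0, 1, 0, 2, 1, 3, 3]


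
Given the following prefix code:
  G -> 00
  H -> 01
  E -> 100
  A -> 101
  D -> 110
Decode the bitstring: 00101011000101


Decoding step by step:
Bits 00 -> G
Bits 101 -> A
Bits 01 -> H
Bits 100 -> E
Bits 01 -> H
Bits 01 -> H


Decoded message: GAHEHH


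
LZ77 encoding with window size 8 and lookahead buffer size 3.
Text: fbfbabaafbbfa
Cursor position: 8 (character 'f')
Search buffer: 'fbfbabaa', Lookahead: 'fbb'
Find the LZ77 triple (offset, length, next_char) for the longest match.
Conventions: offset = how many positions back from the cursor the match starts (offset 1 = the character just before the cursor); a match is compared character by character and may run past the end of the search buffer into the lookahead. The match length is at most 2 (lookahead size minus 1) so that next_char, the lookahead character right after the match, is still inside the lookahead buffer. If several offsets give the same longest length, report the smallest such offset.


Try each offset into the search buffer:
  offset=1 (pos 7, char 'a'): match length 0
  offset=2 (pos 6, char 'a'): match length 0
  offset=3 (pos 5, char 'b'): match length 0
  offset=4 (pos 4, char 'a'): match length 0
  offset=5 (pos 3, char 'b'): match length 0
  offset=6 (pos 2, char 'f'): match length 2
  offset=7 (pos 1, char 'b'): match length 0
  offset=8 (pos 0, char 'f'): match length 2
Longest match has length 2, found at offsets 6, 8; take the smallest, offset 6.
next_char = character at position 8 + 2 = 10 -> 'b'

Best match: offset=6, length=2 (matching 'fb' starting at position 2)
LZ77 triple: (6, 2, 'b')


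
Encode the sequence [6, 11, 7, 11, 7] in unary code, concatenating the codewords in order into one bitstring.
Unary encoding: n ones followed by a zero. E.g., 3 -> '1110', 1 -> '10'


Encode each number as n ones followed by a terminating 0:
  6 -> 1111110 (7 bits)
  11 -> 111111111110 (12 bits)
  7 -> 11111110 (8 bits)
  11 -> 111111111110 (12 bits)
  7 -> 11111110 (8 bits)
Total length = 7 + 12 + 8 + 12 + 8 = 47 bits.

Unary([6, 11, 7, 11, 7]) = 11111101111111111101111111011111111111011111110 (47 bits)


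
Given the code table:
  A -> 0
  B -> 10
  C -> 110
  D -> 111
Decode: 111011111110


Decoding:
111 -> D
0 -> A
111 -> D
111 -> D
10 -> B


Result: DADDB


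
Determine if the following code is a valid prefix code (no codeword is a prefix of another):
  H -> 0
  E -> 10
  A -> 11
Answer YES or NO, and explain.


Checking each pair (does one codeword prefix another?):
  H='0' vs E='10': no prefix
  H='0' vs A='11': no prefix
  E='10' vs H='0': no prefix
  E='10' vs A='11': no prefix
  A='11' vs H='0': no prefix
  A='11' vs E='10': no prefix
No violation found over all pairs.

YES -- this is a valid prefix code. No codeword is a prefix of any other codeword.


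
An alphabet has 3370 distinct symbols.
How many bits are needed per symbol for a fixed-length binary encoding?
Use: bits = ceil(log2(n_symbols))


log2(3370) = 11.7185
Bracket: 2^11 = 2048 < 3370 <= 2^12 = 4096
So ceil(log2(3370)) = 12

bits = ceil(log2(3370)) = ceil(11.7185) = 12 bits


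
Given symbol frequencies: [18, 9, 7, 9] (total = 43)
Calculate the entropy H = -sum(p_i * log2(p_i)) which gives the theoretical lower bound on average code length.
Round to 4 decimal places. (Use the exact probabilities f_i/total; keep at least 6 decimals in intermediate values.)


Per-symbol terms -p_i * log2(p_i) with p_i = f_i/43:
  p = 18/43 = 0.418605: log2(p) = -1.256340, -p*log2(p) = 0.525910
  p = 9/43 = 0.209302: log2(p) = -2.256340, -p*log2(p) = 0.472257
  p = 7/43 = 0.162791: log2(p) = -2.618910, -p*log2(p) = 0.426334
  p = 9/43 = 0.209302: log2(p) = -2.256340, -p*log2(p) = 0.472257
H = 0.525910 + 0.472257 + 0.426334 + 0.472257 = 1.896758

H = 1.8968 bits/symbol


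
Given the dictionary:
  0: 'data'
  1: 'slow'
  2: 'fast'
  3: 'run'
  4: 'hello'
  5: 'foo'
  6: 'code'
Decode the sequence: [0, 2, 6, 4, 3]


Look up each index in the dictionary:
  0 -> 'data'
  2 -> 'fast'
  6 -> 'code'
  4 -> 'hello'
  3 -> 'run'

Decoded: "data fast code hello run"


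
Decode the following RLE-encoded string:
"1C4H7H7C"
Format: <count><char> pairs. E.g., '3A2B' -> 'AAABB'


Expanding each <count><char> pair:
  1C -> 'C'
  4H -> 'HHHH'
  7H -> 'HHHHHHH'
  7C -> 'CCCCCCC'

Decoded = CHHHHHHHHHHHCCCCCCC


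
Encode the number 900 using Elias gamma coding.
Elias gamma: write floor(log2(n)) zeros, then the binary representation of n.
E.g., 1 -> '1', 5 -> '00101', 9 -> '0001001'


num_bits = floor(log2(900)) + 1 = 10
leading_zeros = num_bits - 1 = 9
binary(900) = 1110000100

Elias gamma(900) = '000000000' + '1110000100' = 0000000001110000100 (19 bits)


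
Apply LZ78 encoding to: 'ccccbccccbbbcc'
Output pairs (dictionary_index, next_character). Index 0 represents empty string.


LZ78 encoding steps:
Dictionary: {0: ''}
Step 1: w='' (idx 0), next='c' -> output (0, 'c'), add 'c' as idx 1
Step 2: w='c' (idx 1), next='c' -> output (1, 'c'), add 'cc' as idx 2
Step 3: w='c' (idx 1), next='b' -> output (1, 'b'), add 'cb' as idx 3
Step 4: w='cc' (idx 2), next='c' -> output (2, 'c'), add 'ccc' as idx 4
Step 5: w='cb' (idx 3), next='b' -> output (3, 'b'), add 'cbb' as idx 5
Step 6: w='' (idx 0), next='b' -> output (0, 'b'), add 'b' as idx 6
Step 7: w='cc' (idx 2), end of input -> output (2, '')


Encoded: [(0, 'c'), (1, 'c'), (1, 'b'), (2, 'c'), (3, 'b'), (0, 'b'), (2, '')]


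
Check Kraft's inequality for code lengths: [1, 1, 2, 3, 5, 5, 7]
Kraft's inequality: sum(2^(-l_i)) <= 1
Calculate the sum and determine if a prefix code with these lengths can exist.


Sum = 2^(-1) + 2^(-1) + 2^(-2) + 2^(-3) + 2^(-5) + 2^(-5) + 2^(-7)
    = 0.5 + 0.5 + 0.25 + 0.125 + 0.03125 + 0.03125 + 0.0078125
    = 185/128 = 1.4453125
Since 1.4453125 > 1, Kraft's inequality is NOT satisfied.
A prefix code with these lengths CANNOT exist.

Kraft sum = 1.4453125. Not satisfied.


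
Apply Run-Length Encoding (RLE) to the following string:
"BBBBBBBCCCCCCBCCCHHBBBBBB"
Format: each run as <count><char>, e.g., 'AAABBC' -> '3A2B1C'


Scanning runs left to right:
  i=0: run of 'B' x 7 -> '7B'
  i=7: run of 'C' x 6 -> '6C'
  i=13: run of 'B' x 1 -> '1B'
  i=14: run of 'C' x 3 -> '3C'
  i=17: run of 'H' x 2 -> '2H'
  i=19: run of 'B' x 6 -> '6B'

RLE = 7B6C1B3C2H6B


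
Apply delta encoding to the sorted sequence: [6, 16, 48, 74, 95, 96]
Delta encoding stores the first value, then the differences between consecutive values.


First value: 6
Deltas:
  16 - 6 = 10
  48 - 16 = 32
  74 - 48 = 26
  95 - 74 = 21
  96 - 95 = 1


Delta encoded: [6, 10, 32, 26, 21, 1]


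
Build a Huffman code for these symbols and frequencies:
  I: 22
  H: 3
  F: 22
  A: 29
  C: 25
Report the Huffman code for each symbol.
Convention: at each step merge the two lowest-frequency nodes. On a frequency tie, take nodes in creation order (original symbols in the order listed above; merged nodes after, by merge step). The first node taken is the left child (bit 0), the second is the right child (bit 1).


Huffman tree construction:
Step 1: Merge H(3) + I(22) = 25
Step 2: Merge F(22) + C(25) = 47
Step 3: Merge (H+I)(25) + A(29) = 54
Step 4: Merge (F+C)(47) + ((H+I)+A)(54) = 101
Read each symbol's code off the tree from the root (left child = 0, right child = 1).

Codes:
  I: 101 (length 3)
  H: 100 (length 3)
  F: 00 (length 2)
  A: 11 (length 2)
  C: 01 (length 2)
Average code length: 227/101 = 2.2475 bits/symbol


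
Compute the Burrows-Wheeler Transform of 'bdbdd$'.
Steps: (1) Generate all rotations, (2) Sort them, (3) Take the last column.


Rotations (sorted):
  0: $bdbdd -> last char: d
  1: bdbdd$ -> last char: $
  2: bdd$bd -> last char: d
  3: d$bdbd -> last char: d
  4: dbdd$b -> last char: b
  5: dd$bdb -> last char: b


BWT = d$ddbb


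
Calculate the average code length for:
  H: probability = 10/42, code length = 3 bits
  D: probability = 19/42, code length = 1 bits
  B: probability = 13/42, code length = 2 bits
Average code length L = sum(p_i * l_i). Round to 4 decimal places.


Weighted contributions p_i * l_i:
  H: (10/42) * 3 = 30/42
  D: (19/42) * 1 = 19/42
  B: (13/42) * 2 = 26/42
Sum = (30 + 19 + 26)/42 = 75/42

L = 75/42 = 1.7857 bits/symbol


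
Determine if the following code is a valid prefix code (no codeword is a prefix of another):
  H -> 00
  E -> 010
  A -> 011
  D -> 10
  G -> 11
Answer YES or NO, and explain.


Checking each pair (does one codeword prefix another?):
  H='00' vs E='010': no prefix
  H='00' vs A='011': no prefix
  H='00' vs D='10': no prefix
  H='00' vs G='11': no prefix
  E='010' vs H='00': no prefix
  E='010' vs A='011': no prefix
  E='010' vs D='10': no prefix
  E='010' vs G='11': no prefix
  A='011' vs H='00': no prefix
  A='011' vs E='010': no prefix
  A='011' vs D='10': no prefix
  A='011' vs G='11': no prefix
  D='10' vs H='00': no prefix
  D='10' vs E='010': no prefix
  D='10' vs A='011': no prefix
  D='10' vs G='11': no prefix
  G='11' vs H='00': no prefix
  G='11' vs E='010': no prefix
  G='11' vs A='011': no prefix
  G='11' vs D='10': no prefix
No violation found over all pairs.

YES -- this is a valid prefix code. No codeword is a prefix of any other codeword.
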